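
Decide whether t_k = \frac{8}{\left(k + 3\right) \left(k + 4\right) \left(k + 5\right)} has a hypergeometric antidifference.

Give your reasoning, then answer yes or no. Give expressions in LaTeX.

t_(k+1)/t_k = (k + 3)/(k + 6).
Gosper form: A/B · C(k+1)/C(k) with A=k + 3, B=k + 6, C=1.
Solve (k + 3)·f(k+1) − (k + 5)·f(k) = 1.
Bound: deg f ≤ 2.
Match coefficients ⇒ f(k) = k*(k + 7)/24.
Then R = B(k−1)f/C = k*(k + 5)*(k + 7)/24, so s_k = R(k)·t_k = k*(k + 7)/(3*(k + 3)*(k + 4)).
Verify: 8/(k**3 + 12*k**2 + 47*k + 60) matches t_k.

Yes. s_k = \frac{k \left(k + 7\right)}{3 \left(k + 3\right) \left(k + 4\right)}.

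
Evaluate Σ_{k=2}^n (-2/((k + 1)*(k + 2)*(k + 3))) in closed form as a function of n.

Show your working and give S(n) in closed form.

S(n) = (-n**2 - 5*n + 6)/(12*(n**2 + 5*n + 6))

The ratio is (k + 1)/(k + 4).
Factor: A=k + 1; B=k + 4; C=1.
Set up (k + 1)·f(k+1) − (k + 3)·f(k) − (1) = 0.
deg f ≤ 2 (via 1,1,0).
Coefficient equations give f(k) = k*(k + 3)/4.
Then R = B(k−1)f/C = k*(k + 3)**2/4, so s_k = R(k)·t_k = k*(-k - 3)/(2*(k + 1)*(k + 2)).
s_(k+1) − s_k = -2/(k**3 + 6*k**2 + 11*k + 6) = t_k.
s_(n+1) = (-n**2 - 5*n - 4)/(2*(n**2 + 5*n + 6)) and s_(2) = -5/12, so S(n) = (-n**2 - 5*n + 6)/(12*(n**2 + 5*n + 6)).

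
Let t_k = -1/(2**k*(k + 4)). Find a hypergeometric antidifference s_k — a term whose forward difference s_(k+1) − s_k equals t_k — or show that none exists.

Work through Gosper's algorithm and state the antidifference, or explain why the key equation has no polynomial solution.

t_(k+1)/t_k = (k + 4)/(2*(k + 5)).
Take A(k)=k/2 + 2, B(k)=k + 5, C(k)=1.
Key eq: (k/2 + 2)·f(k+1) = (k + 4)·f(k) + (1).
deg f ≤ -1 (via 1,1,0).
d = -1 < 0 ⇒ no nonzero polynomial f; not summable.

not Gosper-summable; s_k does not exist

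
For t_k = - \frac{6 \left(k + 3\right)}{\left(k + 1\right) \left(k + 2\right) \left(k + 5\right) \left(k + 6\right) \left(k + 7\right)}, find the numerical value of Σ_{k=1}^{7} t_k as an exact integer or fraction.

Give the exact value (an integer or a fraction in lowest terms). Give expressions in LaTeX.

Σ = -37/1638

Ratio r(k) = (k + 1)*(k + 4)*(k + 5)/((k + 3)**2*(k + 8)).
Normal form (A,B,C) = (k + 1, k + 8, k**3 + 10*k**2 + 33*k + 36).
Solve (k + 1)·f(k+1) − (k + 7)·f(k) = k**3 + 10*k**2 + 33*k + 36.
Bound: deg f ≤ 6.
A polynomial solution: f(k) = k*(k + 2)*(k + 3)*(k + 4)*(k**2 + 12*k + 41)/90.
Certificate R = B(k−1)f/C = k*(k + 2)*(k + 7)*(k**2 + 12*k + 41)/(90*(k + 3)) gives s_k = k*(-k**2 - 12*k - 41)/(15*(k**3 + 12*k**2 + 41*k + 30)).
s_(k+1) − s_k = 6*(-k - 3)/(k**5 + 21*k**4 + 163*k**3 + 567*k**2 + 844*k + 420) = t_k.
Sum = s_(8) − s_(1); s_(8) = -268/4095, s_(1) = -3/70 ⇒ -37/1638.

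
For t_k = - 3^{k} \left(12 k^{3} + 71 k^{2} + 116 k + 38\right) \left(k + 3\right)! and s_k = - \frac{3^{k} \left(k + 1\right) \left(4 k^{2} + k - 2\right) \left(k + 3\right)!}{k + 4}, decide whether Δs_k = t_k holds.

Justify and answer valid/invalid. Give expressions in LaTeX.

Invalid: residual \frac{3^{k + 1} \left(12 k^{4} + 119 k^{3} + 396 k^{2} + 501 k + 154\right) \left(k + 3\right)!}{\left(k + 4\right) \left(k + 5\right)} ≠ 0.

s_(k+1) = -3**(k + 1)*(k + 2)*(4*k**2 + 9*k + 3)*factorial(k + 4)/(k + 5)
s_(k+1) − s_k = -3**k*(12*k**5 + 143*k**4 + 638*k**3 + 1314*k**2 + 1159*k + 298)*factorial(k + 3)/((k + 4)*(k + 5))
(s_(k+1) − s_k) − t_k = 3**(k + 1)*(12*k**4 + 119*k**3 + 396*k**2 + 501*k + 154)*factorial(k + 3)/((k + 4)*(k + 5))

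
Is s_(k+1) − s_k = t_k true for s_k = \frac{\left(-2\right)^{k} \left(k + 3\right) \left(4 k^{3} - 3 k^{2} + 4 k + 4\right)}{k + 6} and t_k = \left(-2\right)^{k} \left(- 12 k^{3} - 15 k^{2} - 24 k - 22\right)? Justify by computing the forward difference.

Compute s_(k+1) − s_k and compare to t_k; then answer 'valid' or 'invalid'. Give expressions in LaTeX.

Invalid: residual \frac{\left(-2\right)^{k} \left(36 k^{4} + 273 k^{3} + 333 k^{2} + 510 k + 408\right)}{k^{2} + 13 k + 42} ≠ 0.

s_(k+1) = (-2)**(k + 1)*(4*k**4 + 25*k**3 + 46*k**2 + 49*k + 36)/(k + 7)
s_(k+1) − s_k = (-2)**k*(-12*k**5 - 135*k**4 - 450*k**3 - 631*k**2 - 784*k - 516)/(k**2 + 13*k + 42)
(s_(k+1) − s_k) − t_k = (-2)**k*(36*k**4 + 273*k**3 + 333*k**2 + 510*k + 408)/(k**2 + 13*k + 42)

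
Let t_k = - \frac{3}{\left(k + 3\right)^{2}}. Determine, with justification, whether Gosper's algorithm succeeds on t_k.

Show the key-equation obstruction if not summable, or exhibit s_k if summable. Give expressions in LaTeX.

The ratio is (k + 3)**2/(k + 4)**2.
Normal form (A,B,C) = (k**2 + 6*k + 9, k**2 + 8*k + 16, 1).
f must satisfy (k**2 + 6*k + 9)·f(k+1) − (k**2 + 6*k + 9)·f(k) = 1.
d = 0 from the (2,2,0) case.
Write f(k) = c0. Then LHS − RHS = -1, requiring -1 = 0: contradictory. No certificate.

No; the coefficient equations for f are inconsistent.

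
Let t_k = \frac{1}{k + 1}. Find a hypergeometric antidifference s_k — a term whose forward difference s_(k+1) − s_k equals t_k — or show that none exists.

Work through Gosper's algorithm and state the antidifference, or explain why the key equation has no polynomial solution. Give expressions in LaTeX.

t_(k+1)/t_k = (k + 1)/(k + 2).
Normal form (A,B,C) = (k + 1, k + 2, 1).
f must satisfy (k + 1)·f(k+1) − (k + 1)·f(k) = 1.
d = 0 from the (1,1,0) case.
Generic f = c0 gives residual -1; -1 = 0 cannot hold, so t_k is not Gosper-summable.

no hypergeometric antidifference exists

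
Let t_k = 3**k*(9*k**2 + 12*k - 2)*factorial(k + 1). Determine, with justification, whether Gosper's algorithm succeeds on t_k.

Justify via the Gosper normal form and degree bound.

Ratio r(k) = 3*(9*k**3 + 48*k**2 + 79*k + 38)/(9*k**2 + 12*k - 2).
A = 3*k + 6, B = 1, C = k**2 + 4*k/3 - 2/9.
Need (3*k + 6)·f(k+1) − (1)·f(k) = k**2 + 4*k/3 - 2/9.
deg f ≤ 1 (via 1,0,2).
Solving with deg f ≤ 1: f(k) = (3*k - 4)/9.
Then R = B(k−1)f/C = (3*k - 4)/(9*k**2 + 12*k - 2), so s_k = R(k)·t_k = 3**k*(3*k - 4)*factorial(k + 1).
Check: Δs_k = 3**k*(9*k**2 + 12*k - 2)*factorial(k + 1). ✓

Yes. s_k = 3**k*(3*k - 4)*factorial(k + 1).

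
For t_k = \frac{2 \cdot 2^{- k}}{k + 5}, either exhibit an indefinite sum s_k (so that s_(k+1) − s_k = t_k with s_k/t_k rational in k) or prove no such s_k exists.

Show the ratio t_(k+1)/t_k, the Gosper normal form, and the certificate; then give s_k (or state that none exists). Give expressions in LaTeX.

no hypergeometric antidifference exists

Ratio r(k) = (k + 5)/(2*(k + 6)).
A = k/2 + 5/2, B = k + 6, C = 1.
Need (k/2 + 5/2)·f(k+1) − (k + 5)·f(k) = 1.
Degrees (1,1,0) ⇒ d ≤ -1.
Negative degree bound (-1): no f exists, t_k not Gosper-summable.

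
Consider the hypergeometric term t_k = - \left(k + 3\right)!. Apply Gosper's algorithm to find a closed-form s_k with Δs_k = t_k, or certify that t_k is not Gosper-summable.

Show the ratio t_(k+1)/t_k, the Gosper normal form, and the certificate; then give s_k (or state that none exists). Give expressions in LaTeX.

none (Gosper's algorithm certifies no s_k)

t_(k+1)/t_k = k + 4.
So A=k + 4 and B=1, with C=1.
f must satisfy (k + 4)·f(k+1) − (1)·f(k) = 1.
From deg A=1, deg B=0, deg C=0: d=-1.
d = -1 < 0 ⇒ no nonzero polynomial f; not summable.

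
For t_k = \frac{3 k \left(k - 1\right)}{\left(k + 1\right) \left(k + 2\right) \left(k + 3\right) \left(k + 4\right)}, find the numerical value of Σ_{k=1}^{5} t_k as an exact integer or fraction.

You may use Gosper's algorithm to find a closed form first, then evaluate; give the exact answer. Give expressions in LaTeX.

Ratio r(k) = (k + 1)**2/((k - 1)*(k + 5)).
Take A(k)=k + 1, B(k)=k + 5, C(k)=k**2 - k.
f must satisfy (k + 1)·f(k+1) − (k + 4)·f(k) = k**2 - k.
d = 3 from the (1,1,2) case.
Solving with deg f ≤ 3: f(k) = k*(k - 2)*(k - 1)/9.
So s_k = (B(k−1)f/C)·t_k = ((k - 2)*(k + 4)/9)·t_k = k*(k**2 - 3*k + 2)/(3*(k + 1)*(k + 2)*(k + 3)).
s_(k+1) − s_k = 3*k*(k - 1)/(k**4 + 10*k**3 + 35*k**2 + 50*k + 24) = t_k.
Telescoping: Σ = s_(6) − s_(1) = 5/63 − (0) = 5/63.

Σ = 5/63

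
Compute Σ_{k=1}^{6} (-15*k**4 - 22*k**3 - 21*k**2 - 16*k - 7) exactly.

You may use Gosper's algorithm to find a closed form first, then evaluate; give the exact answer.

Σ = -46116

The ratio is (15*k**4 + 82*k**3 + 177*k**2 + 184*k + 81)/(15*k**4 + 22*k**3 + 21*k**2 + 16*k + 7).
Normal form (A,B,C) = (1, 1, k**4 + 22*k**3/15 + 7*k**2/5 + 16*k/15 + 7/15).
Key eq: (1)·f(k+1) = (1)·f(k) + (k**4 + 22*k**3/15 + 7*k**2/5 + 16*k/15 + 7/15).
deg f ≤ 5 (via 0,0,4).
Solve for f: f(k) = k*(3*k**4 - 2*k**3 + k**2 + 3*k + 2)/15 (degree 5 ≤ 5).
Then R = B(k−1)f/C = k*(3*k**4 - 2*k**3 + k**2 + 3*k + 2)/(15*k**4 + 22*k**3 + 21*k**2 + 16*k + 7), so s_k = R(k)·t_k = k*(-3*k**4 + 2*k**3 - k**2 - 3*k - 2).
Δs = -15*k**4 - 22*k**3 - 21*k**2 - 16*k - 7, as required.
Telescoping: Σ = s_(7) − s_(1) = -46123 − (-7) = -46116.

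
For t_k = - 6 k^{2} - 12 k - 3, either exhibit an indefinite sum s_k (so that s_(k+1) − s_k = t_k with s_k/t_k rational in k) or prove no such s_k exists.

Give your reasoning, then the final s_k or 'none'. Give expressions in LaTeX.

Step 1: r(k) = (2*k**2 + 8*k + 7)/(2*k**2 + 4*k + 1).
So A=1 and B=1, with C=k**2 + 2*k + 1/2.
f must satisfy (1)·f(k+1) − (1)·f(k) = k**2 + 2*k + 1/2.
deg f ≤ 3 (via 0,0,2).
Match coefficients ⇒ f(k) = k*(k + 2)*(2*k - 1)/6.
So s_k = (B(k−1)f/C)·t_k = (k*(k + 2)*(2*k - 1)/(3*(2*k**2 + 4*k + 1)))·t_k = k*(-2*k**2 - 3*k + 2).
Check: Δs_k = -6*k**2 - 12*k - 3. ✓

s_k = k \left(- 2 k^{2} - 3 k + 2\right)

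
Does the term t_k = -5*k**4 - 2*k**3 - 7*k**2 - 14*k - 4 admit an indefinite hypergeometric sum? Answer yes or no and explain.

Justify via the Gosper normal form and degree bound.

Compute t_(k+1)/t_k: get (5*k**4 + 22*k**3 + 43*k**2 + 54*k + 32)/(5*k**4 + 2*k**3 + 7*k**2 + 14*k + 4).
So A=1 and B=1, with C=k**4 + 2*k**3/5 + 7*k**2/5 + 14*k/5 + 4/5.
Key eq: (1)·f(k+1) = (1)·f(k) + (k**4 + 2*k**3/5 + 7*k**2/5 + 14*k/5 + 4/5).
d = 5 from the (0,0,4) case.
Solving with deg f ≤ 5: f(k) = k*(k + 1)*(k**3 - 3*k**2 + 6*k - 2)/5.
So s_k = (B(k−1)f/C)·t_k = (k*(k**3 - 3*k**2 + 6*k - 2)/(5*k**3 - 3*k**2 + 10*k + 4))·t_k = k*(-k**4 + 2*k**3 - 3*k**2 - 4*k + 2).
Verify: -5*k**4 - 2*k**3 - 7*k**2 - 14*k - 4 matches t_k.

Yes. s_k = k*(-k**4 + 2*k**3 - 3*k**2 - 4*k + 2).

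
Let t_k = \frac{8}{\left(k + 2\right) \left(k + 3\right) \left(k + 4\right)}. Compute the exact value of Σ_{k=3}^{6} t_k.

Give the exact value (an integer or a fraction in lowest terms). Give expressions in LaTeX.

Σ = 4/45

t_(k+1)/t_k = (k + 2)/(k + 5).
Gosper form: A/B · C(k+1)/C(k) with A=k + 2, B=k + 5, C=1.
Solve (k + 2)·f(k+1) − (k + 4)·f(k) = 1.
deg f ≤ 2 (via 1,1,0).
Solve for f: f(k) = k*(k + 5)/12 (degree 2 ≤ 2).
Certificate R = B(k−1)f/C = k*(k + 4)*(k + 5)/12 gives s_k = 2*k*(k + 5)/(3*(k + 2)*(k + 3)).
Δs = 8/(k**3 + 9*k**2 + 26*k + 24), as required.
Sum = s_(7) − s_(3); s_(7) = 28/45, s_(3) = 8/15 ⇒ 4/45.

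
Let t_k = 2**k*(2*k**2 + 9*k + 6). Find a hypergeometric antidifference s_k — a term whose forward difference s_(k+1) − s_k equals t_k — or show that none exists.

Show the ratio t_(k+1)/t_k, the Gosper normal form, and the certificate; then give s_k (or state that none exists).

s_k = 2**k*k*(2*k + 1)

t_(k+1)/t_k = 2*(2*k**2 + 13*k + 17)/(2*k**2 + 9*k + 6).
A = 2, B = 1, C = k**2 + 9*k/2 + 3.
Solve (2)·f(k+1) − (1)·f(k) = k**2 + 9*k/2 + 3.
Degrees (0,0,2) ⇒ d ≤ 2.
Match coefficients ⇒ f(k) = k*(2*k + 1)/2.
Get s_k = R·t_k = 2**k*k*(2*k + 1) with R(k) = B(k−1)f(k)/C(k) = k*(2*k + 1)/(2*k**2 + 9*k + 6).
Verify: 2**k*(2*k**2 + 9*k + 6) matches t_k.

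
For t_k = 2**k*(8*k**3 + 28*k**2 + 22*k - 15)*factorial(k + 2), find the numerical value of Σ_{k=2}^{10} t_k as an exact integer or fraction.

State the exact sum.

Σ = 5573034167500320

Ratio r(k) = 2*(8*k**4 + 76*k**3 + 258*k**2 + 349*k + 129)/(8*k**3 + 28*k**2 + 22*k - 15).
Take A(k)=2*k + 6, B(k)=1, C(k)=k**3 + 7*k**2/2 + 11*k/4 - 15/8.
Key eq: (2*k + 6)·f(k+1) = (1)·f(k) + (k**3 + 7*k**2/2 + 11*k/4 - 15/8).
From deg A=1, deg B=0, deg C=3: d=2.
A polynomial solution: f(k) = (2*k - 3)*(2*k + 1)/8.
Then R = B(k−1)f/C = (2*k - 3)*(2*k + 1)/(8*k**3 + 28*k**2 + 22*k - 15), so s_k = R(k)·t_k = 2**k*(2*k - 3)*(2*k + 1)*factorial(k + 2).
Δs = 2**k*(8*k**3 + 28*k**2 + 22*k - 15)*factorial(k + 2), as required.
Σ_(k=2)^(10) t_k = s_(11) − s_(2) = 5573034167500800 − (480) = 5573034167500320.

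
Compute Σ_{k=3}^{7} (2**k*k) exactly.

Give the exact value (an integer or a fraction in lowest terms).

r(k) = 2 + 2/k after simplifying.
Take A(k)=2, B(k)=1, C(k)=k.
Key eq: (2)·f(k+1) = (1)·f(k) + (k).
From deg A=0, deg B=0, deg C=1: d=1.
A polynomial solution: f(k) = k - 2.
Get s_k = R·t_k = 2**k*(k - 2) with R(k) = B(k−1)f(k)/C(k) = (k - 2)/k.
Δs = 2**k*k, as required.
Evaluate s at k=8 and k=3: 1536 and 8; difference 1528.

Σ = 1528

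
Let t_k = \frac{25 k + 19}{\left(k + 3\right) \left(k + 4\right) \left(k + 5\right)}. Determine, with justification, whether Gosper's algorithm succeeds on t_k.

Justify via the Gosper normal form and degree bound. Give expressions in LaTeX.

Yes. s_k = \frac{k \left(47 k + 29\right)}{12 \left(k + 3\right) \left(k + 4\right)}.

t_(k+1)/t_k = (k + 3)*(25*k + 44)/((k + 6)*(25*k + 19)).
Gosper form: A/B · C(k+1)/C(k) with A=k + 3, B=k + 6, C=k + 19/25.
Need (k + 3)·f(k+1) − (k + 5)·f(k) = k + 19/25.
From deg A=1, deg B=1, deg C=1: d=2.
A polynomial solution: f(k) = k*(47*k + 29)/300.
Then R = B(k−1)f/C = k*(k + 5)*(47*k + 29)/(12*(25*k + 19)), so s_k = R(k)·t_k = k*(47*k + 29)/(12*(k + 3)*(k + 4)).
s_(k+1) − s_k = (25*k + 19)/(k**3 + 12*k**2 + 47*k + 60) = t_k.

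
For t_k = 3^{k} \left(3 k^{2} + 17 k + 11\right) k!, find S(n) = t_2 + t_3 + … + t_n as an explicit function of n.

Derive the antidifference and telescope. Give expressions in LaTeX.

S(n) = 3 \cdot 3^{n} n^{2} n! + 18 \cdot 3^{n} n n! + 15 \cdot 3^{n} n! - 108

t_(k+1)/t_k = 3*(3*k**3 + 26*k**2 + 54*k + 31)/(3*k**2 + 17*k + 11).
Normal form (A,B,C) = (3*k + 3, 1, k**2 + 17*k/3 + 11/3).
f must satisfy (3*k + 3)·f(k+1) − (1)·f(k) = k**2 + 17*k/3 + 11/3.
d = 1 from the (1,0,2) case.
Solve for f: f(k) = (k + 4)/3 (degree 1 ≤ 1).
R(k) = B(k−1)·f(k)/C(k) = (k + 4)/(3*k**2 + 17*k + 11); s_k = R·t_k = 3**k*(k + 4)*factorial(k).
Check: Δs_k = 3**k*(3*k**2 + 17*k + 11)*factorial(k). ✓
Σ_(k=2)^n t_k = s_(n+1) − s_(2) = (3**(n + 1)*(n + 5)*factorial(n + 1)) − (108), i.e. 3*3**n*n**2*factorial(n) + 18*3**n*n*factorial(n) + 15*3**n*factorial(n) - 108.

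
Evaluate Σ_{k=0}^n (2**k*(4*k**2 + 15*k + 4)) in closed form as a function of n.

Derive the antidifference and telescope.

The ratio is 2*(4*k**2 + 23*k + 23)/(4*k**2 + 15*k + 4).
A = 2, B = 1, C = k**2 + 15*k/4 + 1.
Key eq: (2)·f(k+1) = (1)·f(k) + (k**2 + 15*k/4 + 1).
deg f ≤ 2 (via 0,0,2).
A polynomial solution: f(k) = (4*k**2 - k - 2)/4.
So s_k = (B(k−1)f/C)·t_k = ((4*k**2 - k - 2)/(4*k**2 + 15*k + 4))·t_k = 2**k*(4*k**2 - k - 2).
Verify: 2**k*(4*k**2 + 15*k + 4) matches t_k.
Σ_(k=0)^n t_k = s_(n+1) − s_(0) = (2**(n + 1)*(4*n**2 + 7*n + 1)) − (-2), i.e. 8*2**n*n**2 + 14*2**n*n + 2*2**n + 2.

S(n) = 8*2**n*n**2 + 14*2**n*n + 2*2**n + 2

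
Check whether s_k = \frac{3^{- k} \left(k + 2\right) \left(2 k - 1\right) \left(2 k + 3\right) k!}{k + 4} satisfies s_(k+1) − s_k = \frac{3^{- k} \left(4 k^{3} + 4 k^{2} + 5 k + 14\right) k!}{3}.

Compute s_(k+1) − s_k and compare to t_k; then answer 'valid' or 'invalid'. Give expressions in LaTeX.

s_(k+1) = (k + 3)*(2*k + 1)*(2*k + 5)*factorial(k + 1)/(3*3**k*(k + 5))
s_(k+1) − s_k = (4*k**5 + 32*k**4 + 81*k**3 + 121*k**2 + 182*k + 150)*factorial(k)/(3*3**k*(k + 4)*(k + 5))
(s_(k+1) − s_k) − t_k = -2*(4*k**4 + 20*k**3 + 9*k**2 + 22*k + 65)*factorial(k)/(3*3**k*(k + 4)*(k + 5))

Invalid: residual - \frac{2 \cdot 3^{- k} \left(4 k^{4} + 20 k^{3} + 9 k^{2} + 22 k + 65\right) k!}{3 \left(k + 4\right) \left(k + 5\right)} ≠ 0.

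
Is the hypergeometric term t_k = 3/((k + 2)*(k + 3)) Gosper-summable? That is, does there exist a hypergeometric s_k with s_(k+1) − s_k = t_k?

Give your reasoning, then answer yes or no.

Yes. s_k = 3*k/(2*(k + 2)).

The ratio is (k + 2)/(k + 4).
A = k + 2, B = k + 4, C = 1.
Key eq: (k + 2)·f(k+1) = (k + 3)·f(k) + (1).
Degrees (1,1,0) ⇒ d ≤ 1.
Solving with deg f ≤ 1: f(k) = k/2.
Then R = B(k−1)f/C = k*(k + 3)/2, so s_k = R(k)·t_k = 3*k/(2*(k + 2)).
Verify: 3/(k**2 + 5*k + 6) matches t_k.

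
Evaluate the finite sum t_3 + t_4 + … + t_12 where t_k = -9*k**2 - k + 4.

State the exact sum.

Ratio r(k) = (k + 9*(k + 1)**2 - 3)/(9*k**2 + k - 4).
A = 1, B = 1, C = k**2 + k/9 - 4/9.
Need (1)·f(k+1) − (1)·f(k) = k**2 + k/9 - 4/9.
From deg A=0, deg B=0, deg C=2: d=3.
Solving with deg f ≤ 3: f(k) = k*(3*k**2 - 4*k - 3)/9.
Certificate R = B(k−1)f/C = k*(3*k**2 - 4*k - 3)/(9*k**2 + k - 4) gives s_k = k*(-3*k**2 + 4*k + 3).
Verify: -9*k**2 - k + 4 matches t_k.
Σ_(k=3)^(12) t_k = s_(13) − s_(3) = -5876 − (-36) = -5840.

Σ = -5840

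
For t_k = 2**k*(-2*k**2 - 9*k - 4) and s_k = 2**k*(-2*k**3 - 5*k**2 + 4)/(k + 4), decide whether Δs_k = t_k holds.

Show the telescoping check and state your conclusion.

Invalid: residual 2**(k + 1)*(2*k**3 + 15*k**2 + 39*k + 18)/(k**2 + 9*k + 20) ≠ 0.

s_(k+1) = 2**(k + 1)*(-2*(k + 1)**3 - 5*(k + 1)**2 + 4)/(k + 5)
s_(k+1) − s_k = 2**k*(-2*k**4 - 23*k**3 - 95*k**2 - 138*k - 44)/(k**2 + 9*k + 20)
(s_(k+1) − s_k) − t_k = 2**(k + 1)*(2*k**3 + 15*k**2 + 39*k + 18)/(k**2 + 9*k + 20)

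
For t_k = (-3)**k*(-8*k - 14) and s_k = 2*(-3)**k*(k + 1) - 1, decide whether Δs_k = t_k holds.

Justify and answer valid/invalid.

s_(k+1) = -6*(-3)**k*(k + 2) - 1
s_(k+1) − s_k = (-3)**k*(-8*k - 14)
(s_(k+1) − s_k) − t_k = 0

Valid — Δs_k = t_k.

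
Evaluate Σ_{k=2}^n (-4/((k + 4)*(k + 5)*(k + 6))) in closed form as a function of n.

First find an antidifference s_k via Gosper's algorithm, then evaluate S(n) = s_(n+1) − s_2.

The ratio is (k + 4)/(k + 7).
Factor: A=k + 4; B=k + 7; C=1.
Solve (k + 4)·f(k+1) − (k + 6)·f(k) = 1.
Bound: deg f ≤ 2.
Coefficient equations give f(k) = k*(k + 9)/40.
Certificate R = B(k−1)f/C = k*(k + 6)*(k + 9)/40 gives s_k = k*(-k - 9)/(10*(k + 4)*(k + 5)).
Δs = -4/(k**3 + 15*k**2 + 74*k + 120), as required.
Σ_(k=2)^n t_k = s_(n+1) − s_(2) = ((-n**2 - 11*n - 10)/(10*(n**2 + 11*n + 30))) − (-11/210), i.e. (-n**2 - 11*n + 12)/(21*(n**2 + 11*n + 30)).

S(n) = (-n**2 - 11*n + 12)/(21*(n**2 + 11*n + 30))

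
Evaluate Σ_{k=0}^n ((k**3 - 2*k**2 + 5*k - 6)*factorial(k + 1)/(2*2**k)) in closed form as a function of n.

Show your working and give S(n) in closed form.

Step 1: r(k) = (k**4 + 3*k**3 + 6*k**2 + 6*k - 4)/(2*(k**3 - 2*k**2 + 5*k - 6)).
Factor: A=k/2 + 1; B=1; C=k**3 - 2*k**2 + 5*k - 6.
Key eq: (k/2 + 1)·f(k+1) = (1)·f(k) + (k**3 - 2*k**2 + 5*k - 6).
From deg A=1, deg B=0, deg C=3: d=2.
Match coefficients ⇒ f(k) = 2*(k - 2)**2.
Then R = B(k−1)f/C = 2*(k - 2)**2/(k**3 - 2*k**2 + 5*k - 6), so s_k = R(k)·t_k = (k - 2)**2*factorial(k + 1)/2**k.
Δs = (k**3 - 2*k**2 + 5*k - 6)*factorial(k + 1)/(2*2**k), as required.
Σ_(k=0)^n t_k = s_(n+1) − s_(0) = (2**(-n - 1)*(n - 1)**2*factorial(n + 2)) − (4), i.e. 2**(-n - 1)*(-2**(n + 3) + n**4*factorial(n) + n**3*factorial(n) - 3*n**2*factorial(n) - n*factorial(n) + 2*factorial(n)).

S(n) = 2**(-n - 1)*(-2**(n + 3) + n**4*factorial(n) + n**3*factorial(n) - 3*n**2*factorial(n) - n*factorial(n) + 2*factorial(n))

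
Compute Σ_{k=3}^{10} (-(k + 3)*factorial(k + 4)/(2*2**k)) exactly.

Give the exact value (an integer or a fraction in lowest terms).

Σ = -638512245

t_(k+1)/t_k = (k + 4)*(k + 5)/(2*(k + 3)).
A = k/2 + 5/2, B = 1, C = k + 3.
Set up (k/2 + 5/2)·f(k+1) − (1)·f(k) − (k + 3) = 0.
d = 0 from the (1,0,1) case.
Solving with deg f ≤ 0: f(k) = 2.
Then R = B(k−1)f/C = 2/(k + 3), so s_k = R(k)·t_k = -factorial(k + 4)/2**k.
Δs = -(k + 3)*factorial(k + 4)/(2*2**k), as required.
Evaluate s at k=11 and k=3: -638512875 and -630; difference -638512245.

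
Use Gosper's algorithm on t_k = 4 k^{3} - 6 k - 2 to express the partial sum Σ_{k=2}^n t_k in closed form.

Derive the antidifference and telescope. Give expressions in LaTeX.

Ratio r(k) = (3*k - 2*(k + 1)**3 + 4)/(-2*k**3 + 3*k + 1).
Take A(k)=1, B(k)=1, C(k)=k**3 - 3*k/2 - 1/2.
Key eq: (1)·f(k+1) = (1)·f(k) + (k**3 - 3*k/2 - 1/2).
Bound: deg f ≤ 4.
A polynomial solution: f(k) = k*(k + 1)*(k**2 - 3*k + 1)/4.
Then R = B(k−1)f/C = k*(k**2 - 3*k + 1)/(2*(2*k**2 - 2*k - 1)), so s_k = R(k)·t_k = k*(k**3 - 2*k**2 - 2*k + 1).
Δs = 4*k**3 - 6*k - 2, as required.
Evaluate: s_(n+1) = n**4 + 2*n**3 - 2*n**2 - 5*n - 2; subtract s_(2) = -6 ⇒ S(n) = n**4 + 2*n**3 - 2*n**2 - 5*n + 4.

S(n) = n^{4} + 2 n^{3} - 2 n^{2} - 5 n + 4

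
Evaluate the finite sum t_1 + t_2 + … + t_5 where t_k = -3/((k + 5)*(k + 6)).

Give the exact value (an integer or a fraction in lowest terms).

The ratio is (k + 5)/(k + 7).
Factor: A=k + 5; B=k + 7; C=1.
Set up (k + 5)·f(k+1) − (k + 6)·f(k) − (1) = 0.
Degrees (1,1,0) ⇒ d ≤ 1.
Solving with deg f ≤ 1: f(k) = k/5.
Certificate R = B(k−1)f/C = k*(k + 6)/5 gives s_k = -3*k/(5*k + 25).
s_(k+1) − s_k = -3/(k**2 + 11*k + 30) = t_k.
Sum = s_(6) − s_(1); s_(6) = -18/55, s_(1) = -1/10 ⇒ -5/22.

Σ = -5/22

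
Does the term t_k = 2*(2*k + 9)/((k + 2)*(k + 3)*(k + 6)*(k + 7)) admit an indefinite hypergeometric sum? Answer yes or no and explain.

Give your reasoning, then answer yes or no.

Yes. s_k = k*(k + 8)/(6*(k**2 + 8*k + 12)).

The ratio is (k + 2)*(k + 6)*(2*k + 11)/((k + 4)*(k + 8)*(2*k + 9)).
So A=k + 2 and B=k + 8, with C=k**3 + 27*k**2/2 + 121*k/2 + 90.
Set up (k + 2)·f(k+1) − (k + 7)·f(k) − (k**3 + 27*k**2/2 + 121*k/2 + 90) = 0.
Degrees (1,1,3) ⇒ d ≤ 5.
Solving with deg f ≤ 5: f(k) = k*(k + 3)*(k + 4)*(k + 5)*(k + 8)/24.
Get s_k = R·t_k = k*(k + 8)/(6*(k**2 + 8*k + 12)) with R(k) = B(k−1)f(k)/C(k) = k*(k + 3)*(k + 7)*(k + 8)/(12*(2*k + 9)).
Verify: 2*(2*k + 9)/(k**4 + 18*k**3 + 113*k**2 + 288*k + 252) matches t_k.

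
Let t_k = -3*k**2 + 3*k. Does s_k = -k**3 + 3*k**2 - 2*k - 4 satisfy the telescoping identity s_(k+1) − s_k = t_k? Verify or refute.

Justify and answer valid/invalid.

s_(k+1) = -k**3 + k - 4
s_(k+1) − s_k = 3*k*(1 - k)
(s_(k+1) − s_k) − t_k = 0

valid; difference matches t_k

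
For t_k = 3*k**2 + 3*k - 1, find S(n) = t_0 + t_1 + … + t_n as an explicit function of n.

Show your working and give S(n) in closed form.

The ratio is (3*k**2 + 9*k + 5)/(3*k**2 + 3*k - 1).
Factor: A=1; B=1; C=k**2 + k - 1/3.
f must satisfy (1)·f(k+1) − (1)·f(k) = k**2 + k - 1/3.
Degrees (0,0,2) ⇒ d ≤ 3.
Solve for f: f(k) = k*(k**2 - 2)/3 (degree 3 ≤ 3).
R(k) = B(k−1)·f(k)/C(k) = k*(k**2 - 2)/(3*k**2 + 3*k - 1); s_k = R·t_k = k*(k**2 - 2).
Δs = 3*k**2 + 3*k - 1, as required.
Telescope: S(n) = s_(n+1) − s_(0) = n**3 + 3*n**2 + n - 1 − (0) = n**3 + 3*n**2 + n - 1.

S(n) = n**3 + 3*n**2 + n - 1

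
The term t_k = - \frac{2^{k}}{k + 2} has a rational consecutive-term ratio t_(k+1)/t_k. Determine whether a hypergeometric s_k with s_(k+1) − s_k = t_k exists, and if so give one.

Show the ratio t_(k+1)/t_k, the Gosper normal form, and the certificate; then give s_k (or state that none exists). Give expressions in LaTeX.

r(k) = 2*(k + 2)/(k + 3) after simplifying.
Factor: A=2*k + 4; B=k + 3; C=1.
Solve (2*k + 4)·f(k+1) − (k + 2)·f(k) = 1.
Degrees (1,1,0) ⇒ d ≤ -1.
Bound -1 < 0, so the key equation has no polynomial solution.

none (Gosper's algorithm certifies no s_k)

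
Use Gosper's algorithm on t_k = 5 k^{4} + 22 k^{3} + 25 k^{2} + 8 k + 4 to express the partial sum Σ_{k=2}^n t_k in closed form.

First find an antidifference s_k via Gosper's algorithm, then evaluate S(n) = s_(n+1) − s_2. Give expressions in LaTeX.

Ratio r(k) = (5*k**4 + 42*k**3 + 121*k**2 + 144*k + 64)/(5*k**4 + 22*k**3 + 25*k**2 + 8*k + 4).
Factor: A=1; B=1; C=k**4 + 22*k**3/5 + 5*k**2 + 8*k/5 + 4/5.
Solve (1)·f(k+1) − (1)·f(k) = k**4 + 22*k**3/5 + 5*k**2 + 8*k/5 + 4/5.
From deg A=0, deg B=0, deg C=4: d=5.
A polynomial solution: f(k) = k*(k**4 + 3*k**3 - k**2 - 3*k + 4)/5.
R(k) = B(k−1)·f(k)/C(k) = k*(k**4 + 3*k**3 - k**2 - 3*k + 4)/(5*k**4 + 22*k**3 + 25*k**2 + 8*k + 4); s_k = R·t_k = k*(k**4 + 3*k**3 - k**2 - 3*k + 4).
Δs = 5*k**4 + 22*k**3 + 25*k**2 + 8*k + 4, as required.
Evaluate: s_(n+1) = n**5 + 8*n**4 + 21*n**3 + 22*n**2 + 12*n + 4; subtract s_(2) = 68 ⇒ S(n) = n**5 + 8*n**4 + 21*n**3 + 22*n**2 + 12*n - 64.

S(n) = n^{5} + 8 n^{4} + 21 n^{3} + 22 n^{2} + 12 n - 64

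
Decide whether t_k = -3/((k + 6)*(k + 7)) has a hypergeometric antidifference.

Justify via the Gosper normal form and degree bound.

Compute t_(k+1)/t_k: get (k + 6)/(k + 8).
Factor: A=k + 6; B=k + 8; C=1.
Key eq: (k + 6)·f(k+1) = (k + 7)·f(k) + (1).
From deg A=1, deg B=1, deg C=0: d=1.
Solving with deg f ≤ 1: f(k) = k/6.
Get s_k = R·t_k = -k/(2*k + 12) with R(k) = B(k−1)f(k)/C(k) = k*(k + 7)/6.
Verify: -3/(k**2 + 13*k + 42) matches t_k.

Yes. s_k = -k/(2*k + 12).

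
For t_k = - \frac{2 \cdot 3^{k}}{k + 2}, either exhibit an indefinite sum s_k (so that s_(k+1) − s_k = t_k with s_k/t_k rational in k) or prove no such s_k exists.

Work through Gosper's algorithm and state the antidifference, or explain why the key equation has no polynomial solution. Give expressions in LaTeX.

Step 1: r(k) = 3*(k + 2)/(k + 3).
Factor: A=3*k + 6; B=k + 3; C=1.
Set up (3*k + 6)·f(k+1) − (k + 2)·f(k) − (1) = 0.
From deg A=1, deg B=1, deg C=0: d=-1.
Bound -1 < 0, so the key equation has no polynomial solution.

no hypergeometric antidifference exists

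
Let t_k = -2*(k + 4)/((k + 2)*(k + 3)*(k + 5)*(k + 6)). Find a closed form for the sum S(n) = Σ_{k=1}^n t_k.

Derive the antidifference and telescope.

The ratio is (k + 2)*(k + 5)**2/((k + 4)**2*(k + 7)).
Normal form (A,B,C) = (k + 2, k + 7, k**2 + 8*k + 16).
Solve (k + 2)·f(k+1) − (k + 6)·f(k) = k**2 + 8*k + 16.
d = 4 from the (1,1,2) case.
Solving with deg f ≤ 4: f(k) = k*(k + 3)*(k + 4)*(k + 7)/20.
R(k) = B(k−1)·f(k)/C(k) = k*(k + 3)*(k + 6)*(k + 7)/(20*(k + 4)); s_k = R·t_k = k*(-k - 7)/(10*(k**2 + 7*k + 10)).
Check: Δs_k = 2*(-k - 4)/(k**4 + 16*k**3 + 91*k**2 + 216*k + 180). ✓
Evaluate: s_(n+1) = (-n**2 - 9*n - 8)/(10*(n**2 + 9*n + 18)); subtract s_(1) = -2/45 ⇒ S(n) = n*(-n - 9)/(18*(n**2 + 9*n + 18)).

S(n) = n*(-n - 9)/(18*(n**2 + 9*n + 18))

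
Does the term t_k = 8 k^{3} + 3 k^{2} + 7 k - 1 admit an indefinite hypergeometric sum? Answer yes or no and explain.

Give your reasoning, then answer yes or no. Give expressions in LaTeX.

Compute t_(k+1)/t_k: get (8*k**3 + 27*k**2 + 37*k + 17)/(8*k**3 + 3*k**2 + 7*k - 1).
Take A(k)=1, B(k)=1, C(k)=k**3 + 3*k**2/8 + 7*k/8 - 1/8.
Solve (1)·f(k+1) − (1)·f(k) = k**3 + 3*k**2/8 + 7*k/8 - 1/8.
Degrees (0,0,3) ⇒ d ≤ 4.
Coefficient equations give f(k) = k*(2*k**3 - 3*k**2 + 4*k - 4)/8.
R(k) = B(k−1)·f(k)/C(k) = k*(2*k**3 - 3*k**2 + 4*k - 4)/(8*k**3 + 3*k**2 + 7*k - 1); s_k = R·t_k = k*(2*k**3 - 3*k**2 + 4*k - 4).
s_(k+1) − s_k = 8*k**3 + 3*k**2 + 7*k - 1 = t_k.

Yes. s_k = k \left(2 k^{3} - 3 k^{2} + 4 k - 4\right).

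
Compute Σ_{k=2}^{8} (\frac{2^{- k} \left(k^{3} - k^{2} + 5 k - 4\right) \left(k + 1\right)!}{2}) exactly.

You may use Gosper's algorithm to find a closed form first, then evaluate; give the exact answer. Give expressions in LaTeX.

The ratio is (k + 2)*(5*k + (k + 1)**3 - (k + 1)**2 + 1)/(2*(k**3 - k**2 + 5*k - 4)).
So A=k/2 + 1 and B=1, with C=k**3 - k**2 + 5*k - 4.
Solve (k/2 + 1)·f(k+1) − (1)·f(k) = k**3 - k**2 + 5*k - 4.
d = 2 from the (1,0,3) case.
Match coefficients ⇒ f(k) = 2*(k**2 - 3*k + 3).
Get s_k = R·t_k = (k**2 - 3*k + 3)*factorial(k + 1)/2**k with R(k) = B(k−1)f(k)/C(k) = 2*(k**2 - 3*k + 3)/(k**3 - k**2 + 5*k - 4).
s_(k+1) − s_k = (k**3 - k**2 + 5*k - 4)*factorial(k + 1)/(2*2**k) = t_k.
Evaluate s at k=9 and k=2: 807975/2 and 3/2; difference 403986.

Σ = 403986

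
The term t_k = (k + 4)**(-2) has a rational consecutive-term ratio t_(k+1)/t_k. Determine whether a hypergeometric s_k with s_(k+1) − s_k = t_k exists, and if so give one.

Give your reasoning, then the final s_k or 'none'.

none — t_k is not Gosper-summable

The ratio is (k + 4)**2/(k + 5)**2.
Normal form (A,B,C) = (k**2 + 8*k + 16, k**2 + 10*k + 25, 1).
Set up (k**2 + 8*k + 16)·f(k+1) − (k**2 + 8*k + 16)·f(k) − (1) = 0.
From deg A=2, deg B=2, deg C=0: d=0.
Write f(k) = c0. Then LHS − RHS = -1, requiring -1 = 0: contradictory. No certificate.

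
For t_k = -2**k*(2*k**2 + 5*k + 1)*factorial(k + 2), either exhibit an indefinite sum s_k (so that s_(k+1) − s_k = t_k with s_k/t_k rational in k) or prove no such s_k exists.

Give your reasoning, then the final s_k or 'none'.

s_k = -2**k*(k - 1)*factorial(k + 2)

Compute t_(k+1)/t_k: get 2*(2*k**3 + 15*k**2 + 35*k + 24)/(2*k**2 + 5*k + 1).
A = 2*k + 6, B = 1, C = k**2 + 5*k/2 + 1/2.
Need (2*k + 6)·f(k+1) − (1)·f(k) = k**2 + 5*k/2 + 1/2.
d = 1 from the (1,0,2) case.
Match coefficients ⇒ f(k) = (k - 1)/2.
Then R = B(k−1)f/C = (k - 1)/(2*k**2 + 5*k + 1), so s_k = R(k)·t_k = -2**k*(k - 1)*factorial(k + 2).
Δs = -2**k*(2*k**2 + 5*k + 1)*factorial(k + 2), as required.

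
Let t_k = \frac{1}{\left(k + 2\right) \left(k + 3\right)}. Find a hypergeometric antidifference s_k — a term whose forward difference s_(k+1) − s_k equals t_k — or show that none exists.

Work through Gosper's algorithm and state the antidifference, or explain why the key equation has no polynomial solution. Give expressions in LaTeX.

s_k = \frac{k}{2 \left(k + 2\right)}

The ratio is (k + 2)/(k + 4).
Take A(k)=k + 2, B(k)=k + 4, C(k)=1.
Set up (k + 2)·f(k+1) − (k + 3)·f(k) − (1) = 0.
From deg A=1, deg B=1, deg C=0: d=1.
Match coefficients ⇒ f(k) = k/2.
Certificate R = B(k−1)f/C = k*(k + 3)/2 gives s_k = k/(2*(k + 2)).
Check: Δs_k = 1/(k**2 + 5*k + 6). ✓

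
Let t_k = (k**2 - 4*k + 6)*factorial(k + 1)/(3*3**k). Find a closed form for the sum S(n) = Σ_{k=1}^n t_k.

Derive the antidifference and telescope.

S(n) = (6*3**n + n**3*factorial(n) - 7*n*factorial(n) - 6*factorial(n))/(3*3**n)

r(k) = (k**3 - k + 6)/(3*(k**2 - 4*k + 6)) after simplifying.
Take A(k)=k/3 + 2/3, B(k)=1, C(k)=k**2 - 4*k + 6.
f must satisfy (k/3 + 2/3)·f(k+1) − (1)·f(k) = k**2 - 4*k + 6.
deg f ≤ 1 (via 1,0,2).
Solving with deg f ≤ 1: f(k) = 3*(k - 4).
R(k) = B(k−1)·f(k)/C(k) = 3*(k - 4)/(k**2 - 4*k + 6); s_k = R·t_k = (k - 4)*factorial(k + 1)/3**k.
Δs = (k**2 - 4*k + 6)*factorial(k + 1)/(3*3**k), as required.
s_(n+1) = 3**(-n - 1)*(n - 3)*factorial(n + 2) and s_(1) = -2, so S(n) = (6*3**n + n**3*factorial(n) - 7*n*factorial(n) - 6*factorial(n))/(3*3**n).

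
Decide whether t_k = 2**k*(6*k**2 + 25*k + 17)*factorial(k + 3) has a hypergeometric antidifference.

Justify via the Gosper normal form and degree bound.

t_(k+1)/t_k = 2*(6*k**3 + 61*k**2 + 196*k + 192)/(6*k**2 + 25*k + 17).
Factor: A=2*k + 8; B=1; C=k**2 + 25*k/6 + 17/6.
Key eq: (2*k + 8)·f(k+1) = (1)·f(k) + (k**2 + 25*k/6 + 17/6).
Degrees (1,0,2) ⇒ d ≤ 1.
Solve for f: f(k) = (3*k - 1)/6 (degree 1 ≤ 1).
Certificate R = B(k−1)f/C = (3*k - 1)/(6*k**2 + 25*k + 17) gives s_k = 2**k*(3*k - 1)*factorial(k + 3).
Δs = 2**k*(6*k**2 + 25*k + 17)*factorial(k + 3), as required.

Yes. s_k = 2**k*(3*k - 1)*factorial(k + 3).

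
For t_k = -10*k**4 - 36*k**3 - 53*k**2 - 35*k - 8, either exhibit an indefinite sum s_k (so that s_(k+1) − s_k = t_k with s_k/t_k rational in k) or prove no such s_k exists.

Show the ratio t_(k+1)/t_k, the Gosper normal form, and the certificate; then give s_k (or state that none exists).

s_k = -2*k**5 - 4*k**4 - 3*k**3 + k

Ratio r(k) = (10*k**4 + 76*k**3 + 221*k**2 + 289*k + 142)/(10*k**4 + 36*k**3 + 53*k**2 + 35*k + 8).
So A=1 and B=1, with C=k**4 + 18*k**3/5 + 53*k**2/10 + 7*k/2 + 4/5.
Key eq: (1)·f(k+1) = (1)·f(k) + (k**4 + 18*k**3/5 + 53*k**2/10 + 7*k/2 + 4/5).
d = 5 from the (0,0,4) case.
Match coefficients ⇒ f(k) = k*(k + 1)*(2*k**3 + 2*k**2 + k - 1)/10.
Then R = B(k−1)f/C = k*(2*k**3 + 2*k**2 + k - 1)/(10*k**3 + 26*k**2 + 27*k + 8), so s_k = R(k)·t_k = -2*k**5 - 4*k**4 - 3*k**3 + k.
Check: Δs_k = -10*k**4 - 36*k**3 - 53*k**2 - 35*k - 8. ✓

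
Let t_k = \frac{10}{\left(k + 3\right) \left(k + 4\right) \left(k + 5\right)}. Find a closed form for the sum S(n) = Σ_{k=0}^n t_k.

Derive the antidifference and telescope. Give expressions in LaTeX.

Compute t_(k+1)/t_k: get (k + 3)/(k + 6).
Normal form (A,B,C) = (k + 3, k + 6, 1).
Key eq: (k + 3)·f(k+1) = (k + 5)·f(k) + (1).
Degrees (1,1,0) ⇒ d ≤ 2.
A polynomial solution: f(k) = k*(k + 7)/24.
Then R = B(k−1)f/C = k*(k + 5)*(k + 7)/24, so s_k = R(k)·t_k = 5*k*(k + 7)/(12*(k + 3)*(k + 4)).
s_(k+1) − s_k = 10/(k**3 + 12*k**2 + 47*k + 60) = t_k.
s_(n+1) = 5*(n**2 + 9*n + 8)/(12*(n**2 + 9*n + 20)) and s_(0) = 0, so S(n) = 5*(n**2 + 9*n + 8)/(12*(n**2 + 9*n + 20)).

S(n) = \frac{5 \left(n^{2} + 9 n + 8\right)}{12 \left(n^{2} + 9 n + 20\right)}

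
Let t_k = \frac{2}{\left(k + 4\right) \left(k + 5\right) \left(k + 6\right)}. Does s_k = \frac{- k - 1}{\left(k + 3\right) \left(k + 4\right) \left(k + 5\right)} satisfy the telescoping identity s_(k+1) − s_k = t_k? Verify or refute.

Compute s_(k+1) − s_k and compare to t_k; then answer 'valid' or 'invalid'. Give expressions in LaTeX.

Invalid: residual - \frac{6}{k^{4} + 18 k^{3} + 119 k^{2} + 342 k + 360} ≠ 0.

s_(k+1) = (-k - 2)/((k + 4)*(k + 5)*(k + 6))
s_(k+1) − s_k = 2*k/(k**4 + 18*k**3 + 119*k**2 + 342*k + 360)
(s_(k+1) − s_k) − t_k = -6/(k**4 + 18*k**3 + 119*k**2 + 342*k + 360)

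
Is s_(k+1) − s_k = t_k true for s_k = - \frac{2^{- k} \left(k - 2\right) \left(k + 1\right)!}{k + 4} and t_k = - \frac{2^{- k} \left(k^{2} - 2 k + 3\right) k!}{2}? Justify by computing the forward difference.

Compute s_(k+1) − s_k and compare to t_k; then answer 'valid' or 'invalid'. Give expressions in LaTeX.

s_(k+1) = -(k - 1)*factorial(k + 2)/(2*2**k*(k + 5))
s_(k+1) − s_k = -(k**3 + 3*k**2 - 4*k + 12)*factorial(k + 1)/(2*2**k*(k + 4)*(k + 5))
(s_(k+1) − s_k) − t_k = 3*(k**3 + 2*k**2 - 7*k + 16)*factorial(k)/(2*2**k*(k + 4)*(k + 5))

Invalid: residual \frac{3 \cdot 2^{- k} \left(k^{3} + 2 k^{2} - 7 k + 16\right) k!}{2 \left(k + 4\right) \left(k + 5\right)} ≠ 0.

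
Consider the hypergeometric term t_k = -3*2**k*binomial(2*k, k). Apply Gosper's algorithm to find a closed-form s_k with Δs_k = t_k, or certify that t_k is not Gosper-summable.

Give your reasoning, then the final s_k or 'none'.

no hypergeometric antidifference exists

t_(k+1)/t_k = 4*(2*k + 1)/(k + 1).
Gosper form: A/B · C(k+1)/C(k) with A=8*k + 4, B=k + 1, C=1.
Need (8*k + 4)·f(k+1) − (k)·f(k) = 1.
d = -1 from the (1,1,0) case.
d = -1 < 0 ⇒ no nonzero polynomial f; not summable.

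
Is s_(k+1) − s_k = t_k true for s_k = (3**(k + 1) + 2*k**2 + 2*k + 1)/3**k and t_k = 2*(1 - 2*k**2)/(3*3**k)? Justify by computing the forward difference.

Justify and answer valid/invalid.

valid; difference matches t_k

s_(k+1) = (9*3**k + 2*k**2 + 6*k + 5)/(3*3**k)
s_(k+1) − s_k = 2*(1 - 2*k**2)/(3*3**k)
(s_(k+1) − s_k) − t_k = 0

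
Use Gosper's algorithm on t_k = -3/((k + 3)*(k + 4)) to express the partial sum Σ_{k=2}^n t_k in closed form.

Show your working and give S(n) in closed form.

The ratio is (k + 3)/(k + 5).
A = k + 3, B = k + 5, C = 1.
Set up (k + 3)·f(k+1) − (k + 4)·f(k) − (1) = 0.
Bound: deg f ≤ 1.
Solve for f: f(k) = k/3 (degree 1 ≤ 1).
So s_k = (B(k−1)f/C)·t_k = (k*(k + 4)/3)·t_k = -k/(k + 3).
Verify: -3/(k**2 + 7*k + 12) matches t_k.
s_(n+1) = (-n - 1)/(n + 4) and s_(2) = -2/5, so S(n) = 3*(1 - n)/(5*(n + 4)).

S(n) = 3*(1 - n)/(5*(n + 4))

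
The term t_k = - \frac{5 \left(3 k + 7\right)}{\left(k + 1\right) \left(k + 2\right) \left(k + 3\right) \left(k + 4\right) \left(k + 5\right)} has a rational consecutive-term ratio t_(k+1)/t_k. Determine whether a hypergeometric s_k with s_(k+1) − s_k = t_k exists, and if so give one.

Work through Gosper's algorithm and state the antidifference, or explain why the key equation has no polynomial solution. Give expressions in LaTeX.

Ratio r(k) = (k + 1)*(3*k + 10)/((k + 6)*(3*k + 7)).
Factor: A=k + 1; B=k + 6; C=k + 7/3.
Key eq: (k + 1)·f(k+1) = (k + 5)·f(k) + (k + 7/3).
deg f ≤ 4 (via 1,1,1).
Solving with deg f ≤ 4: f(k) = k*(k + 2)*(k**2 + 8*k + 19)/36.
So s_k = (B(k−1)f/C)·t_k = (k*(k + 2)*(k + 5)*(k**2 + 8*k + 19)/(12*(3*k + 7)))·t_k = 5*k*(-k**2 - 8*k - 19)/(12*(k**3 + 8*k**2 + 19*k + 12)).
Verify: 5*(-3*k - 7)/(k**5 + 15*k**4 + 85*k**3 + 225*k**2 + 274*k + 120) matches t_k.

s_k = \frac{5 k \left(- k^{2} - 8 k - 19\right)}{12 \left(k^{3} + 8 k^{2} + 19 k + 12\right)}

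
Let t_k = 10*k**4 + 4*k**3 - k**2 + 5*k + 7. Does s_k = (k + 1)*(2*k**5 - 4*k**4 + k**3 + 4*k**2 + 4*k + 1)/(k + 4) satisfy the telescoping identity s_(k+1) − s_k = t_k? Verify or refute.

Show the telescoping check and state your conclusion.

s_(k+1) = (2*k**6 + 10*k**5 + 17*k**4 + 13*k**3 + 15*k**2 + 26*k + 16)/(k + 5)
s_(k+1) − s_k = (10*k**6 + 70*k**5 + 91*k**4 + 34*k**3 + 41*k**2 + 94*k + 59)/(k**2 + 9*k + 20)
(s_(k+1) − s_k) − t_k = 3*(-8*k**5 - 48*k**4 - 14*k**3 + 3*k**2 - 23*k - 27)/(k**2 + 9*k + 20)

Invalid: residual 3*(-8*k**5 - 48*k**4 - 14*k**3 + 3*k**2 - 23*k - 27)/(k**2 + 9*k + 20) ≠ 0.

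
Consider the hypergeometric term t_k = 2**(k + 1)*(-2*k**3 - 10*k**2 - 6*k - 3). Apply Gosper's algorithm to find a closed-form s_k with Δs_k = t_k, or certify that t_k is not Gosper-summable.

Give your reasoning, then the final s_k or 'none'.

Step 1: r(k) = 2*(2*k**3 + 16*k**2 + 32*k + 21)/(2*k**3 + 10*k**2 + 6*k + 3).
Normal form (A,B,C) = (2, 1, k**3 + 5*k**2 + 3*k + 3/2).
Solve (2)·f(k+1) − (1)·f(k) = k**3 + 5*k**2 + 3*k + 3/2.
Bound: deg f ≤ 3.
Solving with deg f ≤ 3: f(k) = (2*k**3 - 2*k**2 + 2*k - 1)/2.
R(k) = B(k−1)·f(k)/C(k) = (2*k**3 - 2*k**2 + 2*k - 1)/(2*k**3 + 10*k**2 + 6*k + 3); s_k = R·t_k = 2**(k + 1)*(-2*k**3 + 2*k**2 - 2*k + 1).
Check: Δs_k = 2**(k + 1)*(-2*k**3 - 10*k**2 - 6*k - 3). ✓

s_k = 2**(k + 1)*(-2*k**3 + 2*k**2 - 2*k + 1)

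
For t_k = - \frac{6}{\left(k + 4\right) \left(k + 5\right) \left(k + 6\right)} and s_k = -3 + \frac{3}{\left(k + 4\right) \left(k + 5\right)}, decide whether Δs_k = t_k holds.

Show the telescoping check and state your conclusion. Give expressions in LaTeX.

Valid: the claim telescopes to t_k.

s_(k+1) = -3 + 3/((k + 5)*(k + 6))
s_(k+1) − s_k = -6/(k**3 + 15*k**2 + 74*k + 120)
(s_(k+1) − s_k) − t_k = 0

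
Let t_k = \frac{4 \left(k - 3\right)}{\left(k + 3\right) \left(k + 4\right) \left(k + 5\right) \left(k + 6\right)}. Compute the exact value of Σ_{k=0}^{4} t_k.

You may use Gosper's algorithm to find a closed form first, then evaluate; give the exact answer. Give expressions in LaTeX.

Σ = -2/45

Ratio r(k) = (k - 2)*(k + 3)/((k - 3)*(k + 7)).
Take A(k)=k + 3, B(k)=k + 7, C(k)=k - 3.
f must satisfy (k + 3)·f(k+1) − (k + 6)·f(k) = k - 3.
deg f ≤ 3 (via 1,1,1).
Match coefficients ⇒ f(k) = -k*(k**2 + 12*k + 107)/120.
Then R = B(k−1)f/C = -k*(k + 6)*(k**2 + 12*k + 107)/(120*(k - 3)), so s_k = R(k)·t_k = k*(-k**2 - 12*k - 107)/(30*(k + 3)*(k + 4)*(k + 5)).
Check: Δs_k = 4*(k - 3)/(k**4 + 18*k**3 + 119*k**2 + 342*k + 360). ✓
Sum = s_(5) − s_(0); s_(5) = -2/45, s_(0) = 0 ⇒ -2/45.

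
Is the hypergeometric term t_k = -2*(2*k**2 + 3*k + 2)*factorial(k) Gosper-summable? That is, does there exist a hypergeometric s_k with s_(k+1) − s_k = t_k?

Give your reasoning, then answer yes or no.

Yes. s_k = -2*(2*k + 1)*factorial(k).

r(k) = (k + 1)*(3*k + 2*(k + 1)**2 + 5)/(2*k**2 + 3*k + 2) after simplifying.
Normal form (A,B,C) = (k + 1, 1, k**2 + 3*k/2 + 1).
Key eq: (k + 1)·f(k+1) = (1)·f(k) + (k**2 + 3*k/2 + 1).
From deg A=1, deg B=0, deg C=2: d=1.
Coefficient equations give f(k) = (2*k + 1)/2.
Certificate R = B(k−1)f/C = (2*k + 1)/(2*k**2 + 3*k + 2) gives s_k = -2*(2*k + 1)*factorial(k).
Check: Δs_k = -2*(2*k**2 + 3*k + 2)*factorial(k). ✓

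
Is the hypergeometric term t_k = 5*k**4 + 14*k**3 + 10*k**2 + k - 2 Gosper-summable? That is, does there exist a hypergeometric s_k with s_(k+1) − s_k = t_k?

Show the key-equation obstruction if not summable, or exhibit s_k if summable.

Yes. s_k = k*(k**4 + k**3 - 2*k**2 - k - 1).

Ratio r(k) = (5*k**4 + 34*k**3 + 82*k**2 + 83*k + 28)/(5*k**4 + 14*k**3 + 10*k**2 + k - 2).
Factor: A=1; B=1; C=k**4 + 14*k**3/5 + 2*k**2 + k/5 - 2/5.
Need (1)·f(k+1) − (1)·f(k) = k**4 + 14*k**3/5 + 2*k**2 + k/5 - 2/5.
deg f ≤ 5 (via 0,0,4).
Solving with deg f ≤ 5: f(k) = k*(k**4 + k**3 - 2*k**2 - k - 1)/5.
Then R = B(k−1)f/C = k*(k**4 + k**3 - 2*k**2 - k - 1)/(5*k**4 + 14*k**3 + 10*k**2 + k - 2), so s_k = R(k)·t_k = k*(k**4 + k**3 - 2*k**2 - k - 1).
Δs = 5*k**4 + 14*k**3 + 10*k**2 + k - 2, as required.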